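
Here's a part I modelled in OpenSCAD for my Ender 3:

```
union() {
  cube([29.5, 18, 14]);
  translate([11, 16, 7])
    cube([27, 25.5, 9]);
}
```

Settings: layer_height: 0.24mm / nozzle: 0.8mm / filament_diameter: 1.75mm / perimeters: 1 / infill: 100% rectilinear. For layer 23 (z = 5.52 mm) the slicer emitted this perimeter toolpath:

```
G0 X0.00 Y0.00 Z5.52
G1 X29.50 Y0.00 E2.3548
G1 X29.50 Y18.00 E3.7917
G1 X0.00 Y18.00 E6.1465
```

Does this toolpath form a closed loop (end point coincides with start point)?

no

Start point (G0): (0.00, 0.00). End point (last G1): the path does not return to the start — open.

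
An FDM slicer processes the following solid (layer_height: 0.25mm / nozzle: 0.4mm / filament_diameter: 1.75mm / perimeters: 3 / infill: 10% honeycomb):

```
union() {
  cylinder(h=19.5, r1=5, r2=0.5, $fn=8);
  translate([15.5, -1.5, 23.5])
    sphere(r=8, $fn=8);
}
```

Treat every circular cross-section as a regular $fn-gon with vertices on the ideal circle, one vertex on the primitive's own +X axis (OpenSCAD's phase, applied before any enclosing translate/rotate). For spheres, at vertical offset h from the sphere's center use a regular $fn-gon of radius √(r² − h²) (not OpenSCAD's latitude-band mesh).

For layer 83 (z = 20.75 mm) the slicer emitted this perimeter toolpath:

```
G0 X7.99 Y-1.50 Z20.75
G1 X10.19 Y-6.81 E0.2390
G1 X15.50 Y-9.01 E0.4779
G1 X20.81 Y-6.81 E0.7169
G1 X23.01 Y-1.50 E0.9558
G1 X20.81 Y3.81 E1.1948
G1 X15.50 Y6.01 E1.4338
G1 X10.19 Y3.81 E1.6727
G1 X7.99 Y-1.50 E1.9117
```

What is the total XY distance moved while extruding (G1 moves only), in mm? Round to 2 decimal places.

Sum the Euclidean lengths of each G1 segment: total = 45.98 mm.

45.98 mm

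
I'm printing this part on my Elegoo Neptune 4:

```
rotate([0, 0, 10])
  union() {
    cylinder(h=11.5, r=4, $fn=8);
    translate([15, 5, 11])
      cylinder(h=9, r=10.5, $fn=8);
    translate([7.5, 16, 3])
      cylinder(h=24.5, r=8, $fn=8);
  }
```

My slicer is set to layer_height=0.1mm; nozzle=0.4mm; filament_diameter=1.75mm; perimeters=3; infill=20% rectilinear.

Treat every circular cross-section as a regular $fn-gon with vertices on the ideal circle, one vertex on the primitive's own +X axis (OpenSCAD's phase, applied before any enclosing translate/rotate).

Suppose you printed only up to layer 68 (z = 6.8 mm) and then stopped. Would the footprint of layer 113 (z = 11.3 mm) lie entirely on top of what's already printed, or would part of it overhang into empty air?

Compare the two slices. At z = 6.8: the r=4 cylinder gives a regular 8-gon of circumradius 4 (constant along its height) (area = (8/2)·4.000²·sin(360°/8) = 45.25 mm²); the cylinder at (15, 5) is absent (z outside [11, 20]); the r=8 cylinder at (7.5, 16) contributes a regular 8-gon of circumradius 8 (area = (8/2)·8.000²·sin(360°/8) = 181.02 mm²); Taking the union: the 2 present regions are separate (no shared area or edge), so areas and boundary lengths simply add and each stays a separate island — area = 226.27 mm²; (whole slice rotated 10° about Z — lengths, areas and connectivity unchanged). At z = 11.3: the cylinder: section is a regular 8-gon, circumradius r=4 (area = (8/2)·4.000²·sin(360°/8) = 45.25 mm²); the cylinder at (15, 5): section is a regular 8-gon, circumradius r=10.5 (area = (8/2)·10.500²·sin(360°/8) = 311.83 mm²); the cylinder at (7.5, 16): section is a regular 8-gon, circumradius r=8 (area = (8/2)·8.000²·sin(360°/8) = 181.02 mm²); Merging all regions: the regions partially overlap — summed areas 538.11 mm² minus the doubly-counted overlap 32.82 mm² gives 505.29 mm² — area = 505.29 mm²; (whole slice rotated 10° about Z — lengths, areas and connectivity unchanged). Checking containment: at z = 11.3 the cross-section extends beyond the z = 6.8 cross-section by about 279.02 mm².

part overhangs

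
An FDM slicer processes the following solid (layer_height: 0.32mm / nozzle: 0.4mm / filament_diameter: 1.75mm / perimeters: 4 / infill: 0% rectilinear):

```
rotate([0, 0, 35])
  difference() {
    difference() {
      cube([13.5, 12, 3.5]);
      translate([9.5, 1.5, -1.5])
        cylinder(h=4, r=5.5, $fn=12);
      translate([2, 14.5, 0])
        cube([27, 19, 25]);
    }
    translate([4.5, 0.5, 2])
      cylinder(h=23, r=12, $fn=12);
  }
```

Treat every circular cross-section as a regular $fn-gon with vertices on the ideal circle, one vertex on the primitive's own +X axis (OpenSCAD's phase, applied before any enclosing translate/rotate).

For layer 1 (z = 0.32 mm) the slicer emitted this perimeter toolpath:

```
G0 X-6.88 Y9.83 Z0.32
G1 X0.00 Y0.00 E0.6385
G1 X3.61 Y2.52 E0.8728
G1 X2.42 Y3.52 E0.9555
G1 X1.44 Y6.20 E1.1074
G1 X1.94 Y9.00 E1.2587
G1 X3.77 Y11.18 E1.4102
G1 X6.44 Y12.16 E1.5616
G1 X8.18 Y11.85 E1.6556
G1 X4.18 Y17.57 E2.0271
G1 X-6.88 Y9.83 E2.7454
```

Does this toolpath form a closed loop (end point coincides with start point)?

Start point (G0): (-6.88, 9.83). End point (last G1): the path returns to the start — closed.

yes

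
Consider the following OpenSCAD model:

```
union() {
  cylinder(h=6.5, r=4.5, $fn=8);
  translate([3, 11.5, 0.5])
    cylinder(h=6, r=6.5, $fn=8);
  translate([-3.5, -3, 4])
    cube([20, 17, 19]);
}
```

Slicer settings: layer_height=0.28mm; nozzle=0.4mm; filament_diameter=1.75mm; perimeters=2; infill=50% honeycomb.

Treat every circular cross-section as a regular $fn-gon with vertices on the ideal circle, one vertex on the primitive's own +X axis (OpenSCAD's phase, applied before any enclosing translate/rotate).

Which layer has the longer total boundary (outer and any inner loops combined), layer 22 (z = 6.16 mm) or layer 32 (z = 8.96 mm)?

Layer 22 (z = 6.16): the cylinder: section is a regular 8-gon, circumradius r=4.5 (perimeter = 2·8·4.500·sin(180°/8) = 27.55 mm); the cylinder at (3, 11.5): section is a regular 8-gon, circumradius r=6.5 (perimeter = 2·8·6.500·sin(180°/8) = 39.80 mm); the cube at (-3.5, -3) is present — its section is the full 20×17 rectangle (perimeter 74.00 mm); Combining (union): the regions partially overlap (shared area 139.16 mm²), so the edge portions inside another operand are dropped and the merged outline is re-measured after clipping — boundary = 78.72 mm. So its perimeter = 78.72 mm. Layer 32 (z = 8.96): the cylinder is not intersected at this z (z outside [0, 6.5]); the cylinder at (3, 11.5) does not reach this height (z outside [0.5, 6.5]); the cube at (-3.5, -3) (footprint 20×17) is included at this height (perimeter 74.00 mm); Combining (union): only the 20×17 cube at (-3.5, -3) is present, so the union is just that shape — boundary = 74.00 mm. So its perimeter = 74.00 mm. Layer 22 is larger (78.72 vs 74.00 mm).

layer 22 (z = 6.16 mm)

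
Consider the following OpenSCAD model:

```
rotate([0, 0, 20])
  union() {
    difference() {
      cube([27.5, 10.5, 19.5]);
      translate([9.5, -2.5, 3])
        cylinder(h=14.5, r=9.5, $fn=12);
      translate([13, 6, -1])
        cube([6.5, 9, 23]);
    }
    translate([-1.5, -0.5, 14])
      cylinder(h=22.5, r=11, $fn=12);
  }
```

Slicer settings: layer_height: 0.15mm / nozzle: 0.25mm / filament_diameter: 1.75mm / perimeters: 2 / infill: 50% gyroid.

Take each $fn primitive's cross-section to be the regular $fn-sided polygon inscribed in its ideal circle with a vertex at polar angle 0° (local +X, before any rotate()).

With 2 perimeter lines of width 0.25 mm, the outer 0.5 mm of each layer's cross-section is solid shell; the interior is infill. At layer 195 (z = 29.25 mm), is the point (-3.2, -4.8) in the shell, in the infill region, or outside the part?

infill

At z = 29.25 mm: the cube is not intersected at this z (z outside [0, 19.5]); the cylinder at (9.5, -2.5) is absent (z outside [3, 17.5]); the cube at (13, 6) is not intersected at this z (z outside [-1, 22]); Subtracting the remaining from the first: the first operand is absent here, so nothing remains; the cylinder at (-1.5, -0.5): section is a regular 12-gon, circumradius r=11; Combining (union): only the r=11 cylinder at (-1.5, -0.5) is present, so the union is just that shape — 1 connected region; (whole slice rotated 20° about Z — lengths, areas and connectivity unchanged). Overall, the cross-section is a single solid region. Undo the 20° rotation: the query point maps to (-4.649, -3.416) in the un-rotated model frame. The nearest boundary edge runs (-11.03, -6.00)→(-7.00, -10.03); distance from the point to it = 6.34 mm. The point is inside the cross-section and 6.34 mm from the nearest boundary — more than the 0.5 mm shell width (2 × 0.25), so it's in the infill interior.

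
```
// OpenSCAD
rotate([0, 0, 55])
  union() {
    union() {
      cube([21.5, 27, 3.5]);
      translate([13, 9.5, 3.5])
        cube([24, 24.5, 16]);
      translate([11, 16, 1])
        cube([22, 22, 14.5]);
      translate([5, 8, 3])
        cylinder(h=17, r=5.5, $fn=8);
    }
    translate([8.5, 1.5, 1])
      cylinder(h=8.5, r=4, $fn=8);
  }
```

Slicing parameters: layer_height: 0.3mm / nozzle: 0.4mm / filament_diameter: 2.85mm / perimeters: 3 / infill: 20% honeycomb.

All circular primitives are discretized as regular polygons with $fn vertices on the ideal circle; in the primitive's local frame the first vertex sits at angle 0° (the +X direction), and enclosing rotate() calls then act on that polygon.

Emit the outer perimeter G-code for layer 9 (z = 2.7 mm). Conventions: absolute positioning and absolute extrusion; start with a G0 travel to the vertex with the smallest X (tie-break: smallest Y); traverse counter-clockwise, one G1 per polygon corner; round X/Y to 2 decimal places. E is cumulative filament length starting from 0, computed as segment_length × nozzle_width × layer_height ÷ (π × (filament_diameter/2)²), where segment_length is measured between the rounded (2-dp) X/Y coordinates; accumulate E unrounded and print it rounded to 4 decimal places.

At z = 2.7 mm: the cube (footprint 21.5×27) is included at this height; the cube at (13, 9.5) is absent (z outside [3.5, 19.5]); the cube at (11, 16) is present — its section is the full 22×22 rectangle; the cylinder at (5, 8) is not intersected at this z (z outside [3, 20]); Taking the union: the regions partially overlap (shared area 115.50 mm²), so overlapping operands fuse into one piece — 1 connected region; the cylinder at (8.5, 1.5): section is a regular 8-gon, circumradius r=4; Taking the union: the regions partially overlap (shared area 33.70 mm²), so overlapping operands fuse into one piece — 1 connected region; (whole slice rotated 55° about Z — lengths, areas and connectivity unchanged). The outline is a single polygon with 13 vertices. Extrusion per mm of travel: 0.4 × 0.3 / (π × 1.425²) = 0.018811. Accumulating E over each segment gives final E = 2.7133.

G0 X-24.82 Y30.81 Z2.70
G1 X-15.81 Y24.50 E0.2069
G1 X-22.12 Y15.49 E0.4138
G1 X0.00 Y0.00 E0.9218
G1 X2.94 Y4.20 E1.0182
G1 X4.34 Y3.88 E1.0452
G1 X6.92 Y5.53 E1.1029
G1 X7.59 Y8.52 E1.1605
G1 X6.81 Y9.73 E1.1876
G1 X12.33 Y17.61 E1.3685
G1 X-0.77 Y26.79 E1.6694
G1 X5.82 Y36.21 E1.8857
G1 X-12.20 Y48.83 E2.2995
G1 X-24.82 Y30.81 E2.7133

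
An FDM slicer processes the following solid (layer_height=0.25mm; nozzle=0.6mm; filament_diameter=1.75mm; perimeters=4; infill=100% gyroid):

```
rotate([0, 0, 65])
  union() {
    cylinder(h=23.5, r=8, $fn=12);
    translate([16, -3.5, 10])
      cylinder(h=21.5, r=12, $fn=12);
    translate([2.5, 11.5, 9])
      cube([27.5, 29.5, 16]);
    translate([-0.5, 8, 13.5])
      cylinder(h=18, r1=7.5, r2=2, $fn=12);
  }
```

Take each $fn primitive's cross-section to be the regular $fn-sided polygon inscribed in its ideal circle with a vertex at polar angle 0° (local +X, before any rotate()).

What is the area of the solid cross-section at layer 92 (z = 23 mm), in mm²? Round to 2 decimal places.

1450.06 mm²

At z = 23 mm: the cylinder: section is a regular 12-gon, circumradius r=8 (area = (12/2)·8.000²·sin(360°/12) = 192.00 mm²); the r=12 cylinder at (16, -3.5) contributes a regular 12-gon of circumradius 12 (area = (12/2)·12.000²·sin(360°/12) = 432.00 mm²); the cube at (2.5, 11.5) is present — its section is the full 27.5×29.5 rectangle (area 811.25 mm²); the cone at (-0.5, 8) contributes a regular 12-gon of circumradius 4.597 (interpolated between r1=7.5 and r2=2 at t=0.528) (area = (12/2)·4.597²·sin(360°/12) = 63.40 mm²); Taking the union: the regions partially overlap — summed areas 1498.65 mm² minus the doubly-counted overlap 48.59 mm² gives 1450.06 mm² — area = 1450.06 mm²; (whole slice rotated 65° about Z — lengths, areas and connectivity unchanged). Overall, the cross-section has 2 separate islands. Net area = 1450.06 mm².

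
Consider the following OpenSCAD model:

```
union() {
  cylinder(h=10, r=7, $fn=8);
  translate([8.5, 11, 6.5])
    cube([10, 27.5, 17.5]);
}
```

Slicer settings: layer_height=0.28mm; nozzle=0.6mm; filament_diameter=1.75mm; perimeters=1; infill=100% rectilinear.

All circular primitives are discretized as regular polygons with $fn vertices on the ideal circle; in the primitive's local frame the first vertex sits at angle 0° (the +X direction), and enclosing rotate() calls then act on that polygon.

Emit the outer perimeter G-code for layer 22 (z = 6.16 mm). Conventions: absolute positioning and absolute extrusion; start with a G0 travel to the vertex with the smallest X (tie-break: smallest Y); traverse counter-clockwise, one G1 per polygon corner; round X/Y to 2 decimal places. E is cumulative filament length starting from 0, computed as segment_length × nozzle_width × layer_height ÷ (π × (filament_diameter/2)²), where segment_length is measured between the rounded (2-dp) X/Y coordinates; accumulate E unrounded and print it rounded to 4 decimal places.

At z = 6.16 mm: the r=7 cylinder gives a regular 8-gon of circumradius 7 (constant along its height); the cube at (8.5, 11) does not reach this height (z outside [6.5, 24]); Combining (union): only the r=7 cylinder is present, so the union is just that shape — 1 connected region. The outline is a single polygon with 8 vertices. Extrusion per mm of travel: 0.6 × 0.28 / (π × 0.875²) = 0.069846. Accumulating E over each segment gives final E = 2.9937.

G0 X-7.00 Y0.00 Z6.16
G1 X-4.95 Y-4.95 E0.3742
G1 X0.00 Y-7.00 E0.7484
G1 X4.95 Y-4.95 E1.1226
G1 X7.00 Y0.00 E1.4969
G1 X4.95 Y4.95 E1.8711
G1 X0.00 Y7.00 E2.2453
G1 X-4.95 Y4.95 E2.6195
G1 X-7.00 Y0.00 E2.9937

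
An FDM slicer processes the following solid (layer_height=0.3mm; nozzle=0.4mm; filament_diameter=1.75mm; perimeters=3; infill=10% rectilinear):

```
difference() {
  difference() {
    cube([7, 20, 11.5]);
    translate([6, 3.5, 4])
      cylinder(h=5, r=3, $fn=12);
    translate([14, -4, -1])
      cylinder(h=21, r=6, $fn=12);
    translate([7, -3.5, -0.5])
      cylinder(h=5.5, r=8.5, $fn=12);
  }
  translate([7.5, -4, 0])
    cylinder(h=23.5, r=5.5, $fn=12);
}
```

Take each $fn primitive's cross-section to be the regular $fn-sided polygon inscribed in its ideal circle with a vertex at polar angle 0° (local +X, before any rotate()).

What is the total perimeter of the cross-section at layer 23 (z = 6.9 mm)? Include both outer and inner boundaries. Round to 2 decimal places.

At z = 6.9 mm: the cube is present — its section is the full 7×20 rectangle (perimeter 54.00 mm); the r=3 cylinder at (6, 3.5) contributes a regular 12-gon of circumradius 3 (perimeter = 2·12·3.000·sin(180°/12) = 18.63 mm); the cylinder at (14, -4): section is a regular 12-gon, circumradius r=6 (perimeter = 2·12·6.000·sin(180°/12) = 37.27 mm); the cylinder at (7, -3.5) is absent (z outside [-0.5, 5]); Taking the first minus the rest: starting from the 7×20 cube, the r=3 cylinder at (6, 3.5) partially overlaps it — only the 19.23 mm² overlap (of its 27.00 mm²) is removed, clipping the outline; the r=6 cylinder at (14, -4) misses the remaining region (no effect) — boundary = 59.92 mm; the r=5.5 cylinder at (7.5, -4) gives a regular 12-gon of circumradius 5.5 (constant along its height) (perimeter = 2·12·5.500·sin(180°/12) = 34.16 mm); Taking the first minus the rest: starting from that combined region, the r=5.5 cylinder at (7.5, -4) partially overlaps it — only the 1.75 mm² overlap (of its 90.75 mm²) is removed, clipping the outline — boundary = 55.17 mm. Overall, the cross-section is a single solid region. Total boundary length (outer) = 55.17 mm.

55.17 mm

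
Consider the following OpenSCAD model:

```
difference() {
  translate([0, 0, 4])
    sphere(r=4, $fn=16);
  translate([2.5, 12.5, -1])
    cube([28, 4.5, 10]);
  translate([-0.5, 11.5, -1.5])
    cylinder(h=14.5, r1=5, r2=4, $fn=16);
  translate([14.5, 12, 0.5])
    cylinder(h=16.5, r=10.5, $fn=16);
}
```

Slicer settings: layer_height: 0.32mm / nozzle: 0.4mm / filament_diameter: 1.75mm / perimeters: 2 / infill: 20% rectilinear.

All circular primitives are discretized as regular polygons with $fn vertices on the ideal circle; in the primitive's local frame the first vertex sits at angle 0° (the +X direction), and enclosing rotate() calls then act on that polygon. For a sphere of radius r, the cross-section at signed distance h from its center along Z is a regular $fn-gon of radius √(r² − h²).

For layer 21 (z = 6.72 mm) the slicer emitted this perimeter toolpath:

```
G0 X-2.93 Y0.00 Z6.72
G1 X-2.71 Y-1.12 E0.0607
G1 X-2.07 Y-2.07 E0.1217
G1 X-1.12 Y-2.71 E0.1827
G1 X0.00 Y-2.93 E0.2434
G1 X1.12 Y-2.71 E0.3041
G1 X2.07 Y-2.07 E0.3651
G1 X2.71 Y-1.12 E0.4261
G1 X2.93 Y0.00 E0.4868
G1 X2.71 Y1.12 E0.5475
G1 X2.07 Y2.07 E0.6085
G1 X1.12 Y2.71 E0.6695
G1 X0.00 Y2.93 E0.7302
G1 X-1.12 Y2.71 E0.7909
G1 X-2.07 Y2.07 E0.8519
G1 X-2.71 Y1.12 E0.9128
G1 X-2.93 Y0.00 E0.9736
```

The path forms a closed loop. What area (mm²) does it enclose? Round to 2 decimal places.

26.29 mm²

Apply the shoelace formula to the sequence of (X, Y) vertices; enclosed area = 26.29 mm².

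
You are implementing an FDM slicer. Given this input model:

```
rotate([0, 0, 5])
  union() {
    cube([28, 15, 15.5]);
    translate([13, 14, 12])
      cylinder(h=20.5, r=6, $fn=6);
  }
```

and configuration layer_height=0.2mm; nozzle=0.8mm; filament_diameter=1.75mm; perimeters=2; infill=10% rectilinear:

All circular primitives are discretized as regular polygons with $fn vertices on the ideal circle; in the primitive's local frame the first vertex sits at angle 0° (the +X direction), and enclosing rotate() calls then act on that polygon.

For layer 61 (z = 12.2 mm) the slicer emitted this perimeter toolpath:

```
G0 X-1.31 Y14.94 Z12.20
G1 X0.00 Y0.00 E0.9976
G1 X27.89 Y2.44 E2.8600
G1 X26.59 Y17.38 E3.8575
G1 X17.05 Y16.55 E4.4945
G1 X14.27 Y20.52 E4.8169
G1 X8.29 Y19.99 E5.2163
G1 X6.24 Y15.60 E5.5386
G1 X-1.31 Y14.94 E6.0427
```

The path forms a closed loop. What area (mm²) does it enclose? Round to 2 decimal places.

Apply the shoelace formula to the sequence of (X, Y) vertices; enclosed area = 455.34 mm².

455.34 mm²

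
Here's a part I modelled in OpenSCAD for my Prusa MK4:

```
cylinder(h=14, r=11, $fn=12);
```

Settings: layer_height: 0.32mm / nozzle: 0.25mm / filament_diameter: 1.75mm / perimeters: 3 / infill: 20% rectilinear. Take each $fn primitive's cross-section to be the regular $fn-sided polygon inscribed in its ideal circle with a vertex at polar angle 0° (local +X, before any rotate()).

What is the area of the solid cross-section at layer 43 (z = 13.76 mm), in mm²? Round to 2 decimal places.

At z = 13.76 mm: the r=11 cylinder contributes a regular 12-gon of circumradius 11 (area = (12/2)·11.000²·sin(360°/12) = 363.00 mm²). Overall, the cross-section is a single solid region. Net area = 363.00 mm².

363.00 mm²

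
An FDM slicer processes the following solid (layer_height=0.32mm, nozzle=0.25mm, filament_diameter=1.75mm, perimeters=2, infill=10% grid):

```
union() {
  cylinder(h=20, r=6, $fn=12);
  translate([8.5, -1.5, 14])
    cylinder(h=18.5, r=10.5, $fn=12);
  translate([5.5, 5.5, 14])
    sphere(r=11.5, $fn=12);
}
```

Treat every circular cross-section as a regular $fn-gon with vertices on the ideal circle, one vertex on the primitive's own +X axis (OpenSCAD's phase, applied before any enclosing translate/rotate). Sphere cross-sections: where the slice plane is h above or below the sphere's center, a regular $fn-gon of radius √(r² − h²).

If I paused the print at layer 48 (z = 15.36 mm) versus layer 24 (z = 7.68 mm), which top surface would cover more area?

Layer 48 (z = 15.36): the r=6 cylinder contributes a regular 12-gon of circumradius 6 (area = (12/2)·6.000²·sin(360°/12) = 108.00 mm²); the r=10.5 cylinder at (8.5, -1.5) contributes a regular 12-gon of circumradius 10.5 (area = (12/2)·10.500²·sin(360°/12) = 330.75 mm²); the r=11.5 sphere at (5.5, 5.5) contributes a regular 12-gon of circumradius √(11.5²−1.36²) = 11.419 (area = (12/2)·11.419²·sin(360°/12) = 391.20 mm²); Merging all regions: the regions partially overlap — summed areas 829.95 mm² minus the doubly-counted overlap 291.64 mm² gives 538.31 mm² — area = 538.31 mm². So its area = 538.31 mm². Layer 24 (z = 7.68): the cylinder: section is a regular 12-gon, circumradius r=6 (area = (12/2)·6.000²·sin(360°/12) = 108.00 mm²); the cylinder at (8.5, -1.5) does not reach this height (z outside [14, 32.5]); the r=11.5 sphere at (5.5, 5.5) contributes a regular 12-gon of circumradius √(11.5²−6.32²) = 9.608 (area = (12/2)·9.608²·sin(360°/12) = 276.92 mm²); Combining (union): the regions partially overlap — summed areas 384.92 mm² minus the doubly-counted overlap 65.09 mm² gives 319.83 mm² — area = 319.83 mm². So its area = 319.83 mm². Layer 48 is larger (538.31 vs 319.83 mm²).

layer 48 (z = 15.36 mm)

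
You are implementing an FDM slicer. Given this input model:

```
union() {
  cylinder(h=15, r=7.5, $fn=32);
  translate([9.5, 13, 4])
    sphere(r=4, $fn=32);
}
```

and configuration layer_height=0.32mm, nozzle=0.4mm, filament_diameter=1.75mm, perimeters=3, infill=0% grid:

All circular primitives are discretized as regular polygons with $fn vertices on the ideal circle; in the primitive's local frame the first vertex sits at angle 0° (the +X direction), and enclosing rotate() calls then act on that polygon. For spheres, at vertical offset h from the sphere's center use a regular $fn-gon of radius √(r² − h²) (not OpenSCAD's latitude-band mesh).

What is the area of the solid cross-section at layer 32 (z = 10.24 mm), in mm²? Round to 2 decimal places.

At z = 10.24 mm: the r=7.5 cylinder contributes a regular 32-gon of circumradius 7.5 (area = (32/2)·7.500²·sin(360°/32) = 175.58 mm²); the sphere at (9.5, 13) does not reach this height (|z−center|=6.240 > r=4); Combining (union): only the r=7.5 cylinder is present, so the union is just that shape — area = 175.58 mm². Overall, the cross-section is a single solid region. Net area = 175.58 mm².

175.58 mm²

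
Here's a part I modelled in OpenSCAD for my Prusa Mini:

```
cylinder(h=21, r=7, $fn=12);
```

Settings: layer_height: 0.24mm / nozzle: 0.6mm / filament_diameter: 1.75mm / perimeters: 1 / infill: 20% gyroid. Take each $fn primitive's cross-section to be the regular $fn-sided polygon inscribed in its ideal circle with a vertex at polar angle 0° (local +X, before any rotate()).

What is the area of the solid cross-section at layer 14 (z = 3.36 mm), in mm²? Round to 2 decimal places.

At z = 3.36 mm: the r=7 cylinder contributes a regular 12-gon of circumradius 7 (area = (12/2)·7.000²·sin(360°/12) = 147.00 mm²). Overall, the cross-section is a single solid region. Net area = 147.00 mm².

147.00 mm²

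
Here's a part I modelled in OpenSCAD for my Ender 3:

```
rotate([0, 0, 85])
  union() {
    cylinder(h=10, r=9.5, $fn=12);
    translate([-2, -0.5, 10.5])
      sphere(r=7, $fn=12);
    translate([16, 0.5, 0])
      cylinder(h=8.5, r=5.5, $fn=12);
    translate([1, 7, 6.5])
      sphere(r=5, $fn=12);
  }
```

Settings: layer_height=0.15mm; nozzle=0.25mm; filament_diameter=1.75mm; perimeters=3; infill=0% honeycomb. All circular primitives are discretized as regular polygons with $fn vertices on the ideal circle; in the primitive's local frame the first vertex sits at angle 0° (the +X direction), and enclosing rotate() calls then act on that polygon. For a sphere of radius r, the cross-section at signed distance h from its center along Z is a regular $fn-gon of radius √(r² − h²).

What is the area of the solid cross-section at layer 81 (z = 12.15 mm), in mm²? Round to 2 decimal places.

138.83 mm²

At z = 12.15 mm: the cylinder is absent (z outside [0, 10]); the r=7 sphere at (-2, -0.5) contributes a regular 12-gon of circumradius √(7²−1.65²) = 6.803 (area = (12/2)·6.803²·sin(360°/12) = 138.83 mm²); the cylinder at (16, 0.5) is absent (z outside [0, 8.5]); the sphere at (1, 7) is not intersected at this z (|z−center|=5.650 > r=5); Taking the union: only the r=7 sphere at (-2, -0.5) is present, so the union is just that shape — area = 138.83 mm²; (rotated 85° about Z; rotation is an isometry so areas/perimeters/island counts are preserved). Overall, the cross-section is a single solid region. Net area = 138.83 mm².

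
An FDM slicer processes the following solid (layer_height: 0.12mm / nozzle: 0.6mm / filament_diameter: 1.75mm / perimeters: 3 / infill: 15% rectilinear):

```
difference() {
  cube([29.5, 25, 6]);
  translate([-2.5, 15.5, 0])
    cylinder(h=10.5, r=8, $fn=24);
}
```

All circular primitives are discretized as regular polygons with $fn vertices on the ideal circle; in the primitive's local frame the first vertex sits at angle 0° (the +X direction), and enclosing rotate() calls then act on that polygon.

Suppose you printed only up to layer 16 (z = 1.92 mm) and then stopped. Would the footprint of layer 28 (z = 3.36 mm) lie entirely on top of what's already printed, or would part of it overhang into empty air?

Compare the two slices. At z = 1.92: the 29.5×25 cube contributes its full rectangle (area 737.50 mm²); the r=8 cylinder at (-2.5, 15.5) contributes a regular 24-gon of circumradius 8 (area = (24/2)·8.000²·sin(360°/24) = 198.77 mm²); After the difference (first − rest): starting from the 29.5×25 cube (737.50 mm²), the r=8 cylinder at (-2.5, 15.5) partially overlaps it — only the 60.26 mm² overlap (of its 198.77 mm²) is removed, clipping the outline — area = 677.24 mm². At z = 3.36: the cube (footprint 29.5×25) is included at this height (area 737.50 mm²); the r=8 cylinder at (-2.5, 15.5) gives a regular 24-gon of circumradius 8 (constant along its height) (area = (24/2)·8.000²·sin(360°/24) = 198.77 mm²); After the difference (first − rest): starting from the 29.5×25 cube (737.50 mm²), the r=8 cylinder at (-2.5, 15.5) partially overlaps it — only the 60.26 mm² overlap (of its 198.77 mm²) is removed, clipping the outline — area = 677.24 mm². Checking containment: the cross-section at z = 3.36 is a subset of the cross-section at z = 1.92.

entirely on top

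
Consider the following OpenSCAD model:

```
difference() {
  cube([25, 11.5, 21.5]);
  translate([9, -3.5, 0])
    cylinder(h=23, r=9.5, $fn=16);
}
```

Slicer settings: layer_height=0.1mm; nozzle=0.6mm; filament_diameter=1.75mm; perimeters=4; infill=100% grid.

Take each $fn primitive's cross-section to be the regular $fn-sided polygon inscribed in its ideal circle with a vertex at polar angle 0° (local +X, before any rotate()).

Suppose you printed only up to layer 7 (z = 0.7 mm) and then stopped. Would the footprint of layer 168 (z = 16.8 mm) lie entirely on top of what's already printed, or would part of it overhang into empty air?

Compare the two slices. At z = 0.7: the cube (footprint 25×11.5) is included at this height (area 287.50 mm²); the cylinder at (9, -3.5): section is a regular 16-gon, circumradius r=9.5 (area = (16/2)·9.500²·sin(360°/16) = 276.30 mm²); Taking the first minus the rest: starting from the 25×11.5 cube (287.50 mm²), the r=9.5 cylinder at (9, -3.5) partially overlaps it — only the 74.09 mm² overlap (of its 276.30 mm²) is removed, clipping the outline — area = 213.41 mm². At z = 16.8: the cube is present — its section is the full 25×11.5 rectangle (area 287.50 mm²); the r=9.5 cylinder at (9, -3.5) gives a regular 16-gon of circumradius 9.5 (constant along its height) (area = (16/2)·9.500²·sin(360°/16) = 276.30 mm²); Taking the first minus the rest: starting from the 25×11.5 cube (287.50 mm²), the r=9.5 cylinder at (9, -3.5) partially overlaps it — only the 74.09 mm² overlap (of its 276.30 mm²) is removed, clipping the outline — area = 213.41 mm². Checking containment: the cross-section at z = 16.8 is a subset of the cross-section at z = 0.7.

entirely on top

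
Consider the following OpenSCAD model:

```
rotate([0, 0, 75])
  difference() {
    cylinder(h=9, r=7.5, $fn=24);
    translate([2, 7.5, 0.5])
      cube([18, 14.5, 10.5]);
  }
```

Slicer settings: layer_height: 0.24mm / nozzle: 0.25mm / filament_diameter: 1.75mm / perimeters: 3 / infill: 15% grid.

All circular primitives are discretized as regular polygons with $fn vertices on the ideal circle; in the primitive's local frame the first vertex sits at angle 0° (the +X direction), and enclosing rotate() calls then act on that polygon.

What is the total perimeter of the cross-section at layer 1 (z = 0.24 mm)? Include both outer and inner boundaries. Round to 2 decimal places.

At z = 0.24 mm: the r=7.5 cylinder gives a regular 24-gon of circumradius 7.5 (constant along its height) (perimeter = 2·24·7.500·sin(180°/24) = 46.99 mm); the cube at (2, 7.5) is not intersected at this z (z outside [0.5, 11]); After the difference (first − rest): none of the subtracted shapes is present at this height, so the r=7.5 cylinder is unchanged — boundary = 46.99 mm; (whole slice rotated 75° about Z — lengths, areas and connectivity unchanged). Overall, the cross-section is a single solid region. Total boundary length (outer) = 46.99 mm.

46.99 mm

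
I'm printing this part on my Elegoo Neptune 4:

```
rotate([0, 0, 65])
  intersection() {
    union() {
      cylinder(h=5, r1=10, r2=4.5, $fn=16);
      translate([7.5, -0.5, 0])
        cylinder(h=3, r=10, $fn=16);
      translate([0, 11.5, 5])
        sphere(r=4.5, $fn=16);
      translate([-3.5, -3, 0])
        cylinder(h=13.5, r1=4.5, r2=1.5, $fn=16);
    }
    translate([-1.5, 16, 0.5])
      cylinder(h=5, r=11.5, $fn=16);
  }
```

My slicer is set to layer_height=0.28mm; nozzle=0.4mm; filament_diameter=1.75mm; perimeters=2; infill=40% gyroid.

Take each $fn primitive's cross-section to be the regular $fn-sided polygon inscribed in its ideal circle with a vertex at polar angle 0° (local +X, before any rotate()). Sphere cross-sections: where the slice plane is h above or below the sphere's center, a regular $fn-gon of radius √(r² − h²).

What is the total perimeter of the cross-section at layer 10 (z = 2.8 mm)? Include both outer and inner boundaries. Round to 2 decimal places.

51.92 mm

At z = 2.8 mm: the cone (r1=10→r2=4.5) has section circumradius 6.920 here — a regular 16-gon (perimeter = 2·16·6.920·sin(180°/16) = 43.20 mm); the r=10 cylinder at (7.5, -0.5) contributes a regular 16-gon of circumradius 10 (perimeter = 2·16·10.000·sin(180°/16) = 62.43 mm); the sphere at (0, 11.5): section is a regular 16-gon, circumradius = √(r²−h²) = √(4.5²−2.2²) = 3.926 (perimeter = 2·16·3.926·sin(180°/16) = 24.51 mm); the cone at (-3.5, -3): at t=0.207 of its height the radius interpolates to r₁+(r₂−r₁)t = 3.878, giving a regular 16-gon of that circumradius (perimeter = 2·16·3.878·sin(180°/16) = 24.21 mm); Merging all regions: the regions partially overlap (shared area 130.76 mm²), so the edge portions inside another operand are dropped and the merged outline is re-measured after clipping — boundary = 96.08 mm; the cylinder at (-1.5, 16): section is a regular 16-gon, circumradius r=11.5 (perimeter = 2·16·11.500·sin(180°/16) = 71.79 mm); Taking the intersection: the r=11.5 cylinder at (-1.5, 16) partially overlaps that combined region; clipping to the common part keeps 70.03 mm² — boundary = 51.92 mm; (rotated 65° about Z; rotation is an isometry so areas/perimeters/island counts are preserved). Overall, the cross-section has 2 separate islands. Total boundary length (outer) = 51.92 mm.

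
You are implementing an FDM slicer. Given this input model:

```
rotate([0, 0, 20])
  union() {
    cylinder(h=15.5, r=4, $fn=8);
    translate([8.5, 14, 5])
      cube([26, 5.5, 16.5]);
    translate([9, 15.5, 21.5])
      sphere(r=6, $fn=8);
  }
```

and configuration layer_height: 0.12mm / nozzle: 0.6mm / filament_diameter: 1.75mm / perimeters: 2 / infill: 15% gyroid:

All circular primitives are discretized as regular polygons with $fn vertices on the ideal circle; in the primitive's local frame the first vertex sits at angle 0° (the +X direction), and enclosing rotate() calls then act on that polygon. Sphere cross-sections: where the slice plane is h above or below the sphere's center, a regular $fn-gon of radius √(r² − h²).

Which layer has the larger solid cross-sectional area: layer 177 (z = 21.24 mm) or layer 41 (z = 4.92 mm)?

Layer 177 (z = 21.24): the cylinder does not reach this height (z outside [0, 15.5]); the 26×5.5 cube at (8.5, 14) contributes its full rectangle (area 143.00 mm²); the r=6 sphere at (9, 15.5) slices to a regular 8-gon of circumradius 5.994 (√(r²−h²) with h=0.26 from center) (area = (8/2)·5.994²·sin(360°/8) = 101.63 mm²); Taking the union: the regions partially overlap — summed areas 244.63 mm² minus the doubly-counted overlap 31.94 mm² gives 212.69 mm² — area = 212.69 mm²; (rotated 20° about Z; rotation is an isometry so areas/perimeters/island counts are preserved). So its area = 212.69 mm². Layer 41 (z = 4.92): the cylinder: section is a regular 8-gon, circumradius r=4 (area = (8/2)·4.000²·sin(360°/8) = 45.25 mm²); the cube at (8.5, 14) is absent (z outside [5, 21.5]); the sphere at (9, 15.5) does not reach this height (|z−center|=16.580 > r=6); Merging all regions: only the r=4 cylinder is present, so the union is just that shape — area = 45.25 mm²; (whole slice rotated 20° about Z — lengths, areas and connectivity unchanged). So its area = 45.25 mm². Layer 177 is larger (212.69 vs 45.25 mm²).

layer 177 (z = 21.24 mm)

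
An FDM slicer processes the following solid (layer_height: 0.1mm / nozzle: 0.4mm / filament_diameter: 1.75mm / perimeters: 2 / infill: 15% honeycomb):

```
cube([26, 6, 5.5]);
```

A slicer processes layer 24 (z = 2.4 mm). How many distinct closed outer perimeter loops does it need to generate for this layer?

At z = 2.4 mm: the 26×6 cube contributes its full rectangle. The result has 1 disconnected region.

1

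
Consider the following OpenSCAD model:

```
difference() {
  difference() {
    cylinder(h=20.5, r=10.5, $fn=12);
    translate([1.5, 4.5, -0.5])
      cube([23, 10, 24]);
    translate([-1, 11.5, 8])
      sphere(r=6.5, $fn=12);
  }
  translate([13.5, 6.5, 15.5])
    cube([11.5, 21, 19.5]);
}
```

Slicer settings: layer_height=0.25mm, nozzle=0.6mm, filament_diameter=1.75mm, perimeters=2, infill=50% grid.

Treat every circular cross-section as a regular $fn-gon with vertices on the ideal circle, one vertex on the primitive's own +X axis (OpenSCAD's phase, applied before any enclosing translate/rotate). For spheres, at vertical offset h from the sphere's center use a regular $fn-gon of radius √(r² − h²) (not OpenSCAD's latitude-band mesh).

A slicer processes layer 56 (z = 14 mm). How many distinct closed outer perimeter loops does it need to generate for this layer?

At z = 14 mm: the r=10.5 cylinder gives a regular 12-gon of circumradius 10.5 (constant along its height); the cube at (1.5, 4.5) (footprint 23×10) is included at this height; the r=6.5 sphere at (-1, 11.5) slices to a regular 12-gon of circumradius 2.500 (√(r²−h²) with h=6 from center); Taking the first minus the rest: starting from the r=10.5 cylinder, the 23×10 cube at (1.5, 4.5) partially overlaps it — only the 29.45 mm² overlap (of its 230.00 mm²) is removed, clipping the outline; the r=6.5 sphere at (-1, 11.5) partially overlaps it — only the 3.24 mm² overlap (of its 18.75 mm²) is removed, clipping the outline — 1 connected region; the cube at (13.5, 6.5) is not intersected at this z (z outside [15.5, 35]); Subtracting the remaining from the first: none of the subtracted shapes is present at this height, so that combined region is unchanged — 1 connected region. The result has 1 disconnected region.

1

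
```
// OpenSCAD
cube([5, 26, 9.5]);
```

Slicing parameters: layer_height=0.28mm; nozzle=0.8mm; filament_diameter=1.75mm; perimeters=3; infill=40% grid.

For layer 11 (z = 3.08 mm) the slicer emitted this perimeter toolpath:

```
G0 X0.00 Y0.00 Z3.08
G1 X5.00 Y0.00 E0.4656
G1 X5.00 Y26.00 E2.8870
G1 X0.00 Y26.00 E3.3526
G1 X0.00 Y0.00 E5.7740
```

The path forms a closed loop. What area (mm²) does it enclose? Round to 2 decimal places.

Apply the shoelace formula to the sequence of (X, Y) vertices; enclosed area = 130.00 mm².

130.00 mm²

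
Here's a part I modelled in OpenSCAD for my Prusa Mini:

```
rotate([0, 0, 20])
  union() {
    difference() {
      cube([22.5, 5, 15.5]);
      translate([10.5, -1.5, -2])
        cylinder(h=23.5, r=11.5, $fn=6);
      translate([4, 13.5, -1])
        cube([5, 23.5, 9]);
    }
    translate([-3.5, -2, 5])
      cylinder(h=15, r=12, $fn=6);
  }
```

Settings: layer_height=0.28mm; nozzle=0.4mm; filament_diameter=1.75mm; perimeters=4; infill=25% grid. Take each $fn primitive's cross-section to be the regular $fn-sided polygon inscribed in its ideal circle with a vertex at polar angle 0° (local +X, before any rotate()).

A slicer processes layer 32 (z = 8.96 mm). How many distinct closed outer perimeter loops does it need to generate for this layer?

2

At z = 8.96 mm: the 22.5×5 cube contributes its full rectangle; the cylinder at (10.5, -1.5): section is a regular 6-gon, circumradius r=11.5; the cube at (4, 13.5) is absent (z outside [-1, 8]); After the difference (first − rest): starting from the 22.5×5 cube, the r=11.5 cylinder at (10.5, -1.5) partially overlaps it — only the 91.89 mm² overlap (of its 343.60 mm²) is removed, clipping the outline — 2 connected regions; the cylinder at (-3.5, -2): section is a regular 6-gon, circumradius r=12; Merging all regions: the regions partially overlap (shared area 6.56 mm²), so overlapping operands fuse into one piece — 2 connected regions; (whole slice rotated 20° about Z — lengths, areas and connectivity unchanged). The result has 2 disconnected regions.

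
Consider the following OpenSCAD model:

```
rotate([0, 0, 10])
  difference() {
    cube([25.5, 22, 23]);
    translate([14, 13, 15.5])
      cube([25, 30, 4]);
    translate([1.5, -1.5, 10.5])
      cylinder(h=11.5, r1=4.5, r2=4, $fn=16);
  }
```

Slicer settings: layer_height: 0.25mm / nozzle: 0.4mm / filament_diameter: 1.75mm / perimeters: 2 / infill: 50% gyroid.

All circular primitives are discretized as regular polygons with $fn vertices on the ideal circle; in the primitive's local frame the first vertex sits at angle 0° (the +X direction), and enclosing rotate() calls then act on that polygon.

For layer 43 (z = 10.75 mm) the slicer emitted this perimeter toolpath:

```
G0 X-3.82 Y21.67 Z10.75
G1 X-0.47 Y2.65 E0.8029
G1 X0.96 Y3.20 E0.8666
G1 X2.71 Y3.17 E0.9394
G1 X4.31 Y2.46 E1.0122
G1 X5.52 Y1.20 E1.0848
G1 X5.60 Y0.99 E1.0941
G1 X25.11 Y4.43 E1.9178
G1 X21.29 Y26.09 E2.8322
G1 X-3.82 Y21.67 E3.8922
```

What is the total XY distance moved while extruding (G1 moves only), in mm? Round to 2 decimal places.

93.62 mm

Sum the Euclidean lengths of each G1 segment: total = 93.62 mm.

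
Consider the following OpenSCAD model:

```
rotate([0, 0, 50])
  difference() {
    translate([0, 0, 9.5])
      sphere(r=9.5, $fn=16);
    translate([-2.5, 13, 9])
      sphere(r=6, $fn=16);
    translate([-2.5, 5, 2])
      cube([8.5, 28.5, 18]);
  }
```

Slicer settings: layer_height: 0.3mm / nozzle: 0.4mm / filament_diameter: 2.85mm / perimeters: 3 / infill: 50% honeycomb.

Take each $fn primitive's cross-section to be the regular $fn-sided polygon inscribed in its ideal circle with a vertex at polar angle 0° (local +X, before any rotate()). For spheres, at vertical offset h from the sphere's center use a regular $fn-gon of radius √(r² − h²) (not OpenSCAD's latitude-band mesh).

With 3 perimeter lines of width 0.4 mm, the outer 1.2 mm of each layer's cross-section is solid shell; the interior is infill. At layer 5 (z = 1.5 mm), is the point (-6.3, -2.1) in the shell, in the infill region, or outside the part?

At z = 1.5 mm: the r=9.5 sphere slices to a regular 16-gon of circumradius 5.123 (√(r²−h²) with h=8 from center); the sphere at (-2.5, 13) does not reach this height (|z−center|=7.500 > r=6); the cube at (-2.5, 5) is not intersected at this z (z outside [2, 20]); Taking the first minus the rest: none of the subtracted shapes is present at this height, so the r=9.5 sphere is unchanged — 1 connected region; (rotated 50° about Z; rotation is an isometry so areas/perimeters/island counts are preserved). Overall, the cross-section is a single solid region. Undo the 50° rotation: the query point maps to (-5.658, 3.476) in the un-rotated model frame. The nearest boundary edge runs (-3.62, 3.62)→(-4.73, 1.96); distance from the point to it = 1.61 mm. The point is not inside any of the regions above, so it lies outside the cross-section (1.61 mm from the nearest boundary).

outside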